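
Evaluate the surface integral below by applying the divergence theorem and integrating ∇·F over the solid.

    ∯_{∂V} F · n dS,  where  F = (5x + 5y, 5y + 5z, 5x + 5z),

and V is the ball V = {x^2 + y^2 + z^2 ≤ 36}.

By the divergence theorem,

    ∯_{∂V} F · n dS = ∭_V (∇ · F) dV.

Compute the divergence:
    ∇ · F = ∂F_x/∂x + ∂F_y/∂y + ∂F_z/∂z = 5 + 5 + 5 = 15.

In spherical coordinates, x = ρ sin(φ) cos(θ), y = ρ sin(φ) sin(θ), z = ρ cos(φ), dV = ρ^2 sin(φ) dρ dφ dθ, with 0 ≤ ρ ≤ 6, 0 ≤ φ ≤ π, 0 ≤ θ ≤ 2π.

The integrand, after substitution and multiplying by the volume element, becomes (15) · ρ^2 sin(φ), so

    ∭_V (∇·F) dV = ∫_0^{2π} ∫_0^{π} ∫_0^{6} (15) · ρ^2 sin(φ) dρ dφ dθ.

Inner (ρ from 0 to 6): 1080sin(φ).
Middle (φ from 0 to π): 2160.
Outer (θ from 0 to 2π): 4320π.

Therefore ∯_{∂V} F · n dS = 4320π.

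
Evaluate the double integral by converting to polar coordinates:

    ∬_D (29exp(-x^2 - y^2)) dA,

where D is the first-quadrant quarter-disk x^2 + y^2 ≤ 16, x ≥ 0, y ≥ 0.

The region D is 0 ≤ r ≤ 4, 0 ≤ θ ≤ π/2 in polar coordinates, where x = r cos(θ), y = r sin(θ), and dA = r dr dθ.

Under the substitution, the integrand becomes 29exp(-r^2), so

    ∬_D (29exp(-x^2 - y^2)) dA = ∫_{0}^{π/2} ∫_{0}^{4} (29exp(-r^2)) · r dr dθ.

Inner integral (in r): ∫_{0}^{4} (29exp(-r^2)) · r dr = 29/2 - 29exp(-16)/2.

Outer integral (in θ): ∫_{0}^{π/2} (29/2 - 29exp(-16)/2) dθ = -29π (1 - exp(16))exp(-16)/4.

Therefore ∬_D (29exp(-x^2 - y^2)) dA = -29π (1 - exp(16))exp(-16)/4.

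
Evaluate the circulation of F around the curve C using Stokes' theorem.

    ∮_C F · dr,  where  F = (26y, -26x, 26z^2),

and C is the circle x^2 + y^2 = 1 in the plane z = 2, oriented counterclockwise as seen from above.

Let S be the flat disk x^2 + y^2 ≤ 1 in the plane z = 2, with upward unit normal n̂ = ẑ. By Stokes' theorem,

    ∮_C F · dr = ∬_S (∇ × F) · n̂ dS = ∬_D (curl F)_z dA,

where D is the disk x^2 + y^2 ≤ 1.

Compute the curl of F = (26y, -26x, 26z^2):
    (∇ × F)_x = ∂F_z/∂y - ∂F_y/∂z = 0,
    (∇ × F)_y = ∂F_x/∂z - ∂F_z/∂x = 0,
    (∇ × F)_z = ∂F_y/∂x - ∂F_x/∂y = -52.

On z = 2, (curl F)_z = -52.

Convert to polar (x = r cos θ, y = r sin θ, dA = r dr dθ); the integrand becomes -52, so

    ∬_D (curl F)_z dA = ∫_0^{2π} ∫_0^{1} (-52) · r dr dθ.

Inner (r from 0 to 1): -26.
Outer (θ from 0 to 2π): -52π.

Therefore ∮_C F · dr = -52π.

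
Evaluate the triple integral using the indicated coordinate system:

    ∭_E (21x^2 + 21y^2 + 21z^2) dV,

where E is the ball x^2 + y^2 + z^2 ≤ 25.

In spherical coordinates, x = ρ sin(φ) cos(θ), y = ρ sin(φ) sin(θ), z = ρ cos(φ), and dV = ρ^2 sin(φ) dρ dφ dθ.

The integrand becomes 21ρ^2, so

    ∭_E (21x^2 + 21y^2 + 21z^2) dV = ∫_{0}^{2π} ∫_{0}^{π} ∫_{0}^{5} (21ρ^2) · ρ^2 sin(φ) dρ dφ dθ.

Inner (ρ): 13125sin(φ).
Middle (φ): 26250.
Outer (θ): 52500π.

Therefore the triple integral equals 52500π.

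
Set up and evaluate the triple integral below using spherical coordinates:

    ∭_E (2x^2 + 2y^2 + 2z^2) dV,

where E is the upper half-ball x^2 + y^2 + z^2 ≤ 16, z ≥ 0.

In spherical coordinates, x = ρ sin(φ) cos(θ), y = ρ sin(φ) sin(θ), z = ρ cos(φ), and dV = ρ^2 sin(φ) dρ dφ dθ.

The integrand becomes 2ρ^2, so

    ∭_E (2x^2 + 2y^2 + 2z^2) dV = ∫_{0}^{2π} ∫_{0}^{π/2} ∫_{0}^{4} (2ρ^2) · ρ^2 sin(φ) dρ dφ dθ.

Inner (ρ): 2048sin(φ)/5.
Middle (φ): 2048/5.
Outer (θ): 4096π/5.

Therefore the triple integral equals 4096π/5.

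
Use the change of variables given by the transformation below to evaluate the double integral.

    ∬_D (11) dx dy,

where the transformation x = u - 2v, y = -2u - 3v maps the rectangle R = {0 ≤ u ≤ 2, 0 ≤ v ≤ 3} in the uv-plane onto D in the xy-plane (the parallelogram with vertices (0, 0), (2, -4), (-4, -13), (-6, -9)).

Compute the Jacobian determinant of (x, y) with respect to (u, v):

    ∂(x,y)/∂(u,v) = | 1  -2 | = (1)(-3) - (-2)(-2) = -7.
                   | -2  -3 |

Its absolute value is |J| = 7 (the area scaling factor).

Substituting x = u - 2v, y = -2u - 3v into the integrand,

    11 → 11,

so the integral becomes

    ∬_R (11) · |J| du dv = ∫_0^2 ∫_0^3 (77) dv du.

Inner (v): 231.
Outer (u): 462.

Therefore ∬_D (11) dx dy = 462.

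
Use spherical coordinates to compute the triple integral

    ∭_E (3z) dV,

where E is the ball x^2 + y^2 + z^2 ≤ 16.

In spherical coordinates, x = ρ sin(φ) cos(θ), y = ρ sin(φ) sin(θ), z = ρ cos(φ), and dV = ρ^2 sin(φ) dρ dφ dθ.

The integrand becomes 3ρ cos(φ), so

    ∭_E (3z) dV = ∫_{0}^{2π} ∫_{0}^{π} ∫_{0}^{4} (3ρ cos(φ)) · ρ^2 sin(φ) dρ dφ dθ.

Inner (ρ): 96sin(2φ).
Middle (φ): 0.
Outer (θ): 0.

Therefore the triple integral equals 0.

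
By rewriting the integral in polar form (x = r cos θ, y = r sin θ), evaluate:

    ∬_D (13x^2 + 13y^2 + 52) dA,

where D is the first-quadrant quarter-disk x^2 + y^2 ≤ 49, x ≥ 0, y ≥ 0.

The region D is 0 ≤ r ≤ 7, 0 ≤ θ ≤ π/2 in polar coordinates, where x = r cos(θ), y = r sin(θ), and dA = r dr dθ.

Under the substitution, the integrand becomes 13r^2 + 52, so

    ∬_D (13x^2 + 13y^2 + 52) dA = ∫_{0}^{π/2} ∫_{0}^{7} (13r^2 + 52) · r dr dθ.

Inner integral (in r): ∫_{0}^{7} (13r^2 + 52) · r dr = 36309/4.

Outer integral (in θ): ∫_{0}^{π/2} (36309/4) dθ = 36309π/8.

Therefore ∬_D (13x^2 + 13y^2 + 52) dA = 36309π/8.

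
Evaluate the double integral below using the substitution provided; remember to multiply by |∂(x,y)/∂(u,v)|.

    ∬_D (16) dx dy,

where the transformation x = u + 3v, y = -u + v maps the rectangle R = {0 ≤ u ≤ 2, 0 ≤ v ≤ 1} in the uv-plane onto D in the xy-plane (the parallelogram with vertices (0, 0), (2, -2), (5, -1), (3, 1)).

Compute the Jacobian determinant of (x, y) with respect to (u, v):

    ∂(x,y)/∂(u,v) = | 1  3 | = (1)(1) - (3)(-1) = 4.
                   | -1  1 |

Its absolute value is |J| = 4 (the area scaling factor).

Substituting x = u + 3v, y = -u + v into the integrand,

    16 → 16,

so the integral becomes

    ∬_R (16) · |J| du dv = ∫_0^2 ∫_0^1 (64) dv du.

Inner (v): 64.
Outer (u): 128.

Therefore ∬_D (16) dx dy = 128.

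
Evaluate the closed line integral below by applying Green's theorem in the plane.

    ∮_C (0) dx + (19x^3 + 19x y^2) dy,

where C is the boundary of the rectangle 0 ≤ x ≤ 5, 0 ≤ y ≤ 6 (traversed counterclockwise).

Green's theorem converts the closed line integral into a double integral over the enclosed region D:

    ∮_C P dx + Q dy = ∬_D (∂Q/∂x - ∂P/∂y) dA.

Here P = 0, Q = 19x^3 + 19x y^2, so

    ∂Q/∂x = 57x^2 + 19y^2,    ∂P/∂y = 0,
    ∂Q/∂x - ∂P/∂y = 57x^2 + 19y^2.

D is the region 0 ≤ x ≤ 5, 0 ≤ y ≤ 6. Evaluating the double integral:

    ∬_D (57x^2 + 19y^2) dA = ∫_0^{5} ∫_0^{6} (57x^2 + 19y^2) dy dx.

Inner (y from 0 to 6): 342x^2 + 1368.
Outer (x from 0 to 5): 21090.

Therefore ∮_C P dx + Q dy = 21090.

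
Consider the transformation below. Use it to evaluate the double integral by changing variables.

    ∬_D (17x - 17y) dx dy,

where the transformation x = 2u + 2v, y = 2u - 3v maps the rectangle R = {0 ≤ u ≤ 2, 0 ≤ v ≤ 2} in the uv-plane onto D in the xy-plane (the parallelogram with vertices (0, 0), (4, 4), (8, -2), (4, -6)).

Compute the Jacobian determinant of (x, y) with respect to (u, v):

    ∂(x,y)/∂(u,v) = | 2  2 | = (2)(-3) - (2)(2) = -10.
                   | 2  -3 |

Its absolute value is |J| = 10 (the area scaling factor).

Substituting x = 2u + 2v, y = 2u - 3v into the integrand,

    17x - 17y → 85v,

so the integral becomes

    ∬_R (85v) · |J| du dv = ∫_0^2 ∫_0^2 (850v) dv du.

Inner (v): 1700.
Outer (u): 3400.

Therefore ∬_D (17x - 17y) dx dy = 3400.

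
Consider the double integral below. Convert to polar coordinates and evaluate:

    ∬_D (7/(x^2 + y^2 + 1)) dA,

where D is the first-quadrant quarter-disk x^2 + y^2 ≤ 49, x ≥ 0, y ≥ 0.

The region D is 0 ≤ r ≤ 7, 0 ≤ θ ≤ π/2 in polar coordinates, where x = r cos(θ), y = r sin(θ), and dA = r dr dθ.

Under the substitution, the integrand becomes 7/(r^2 + 1), so

    ∬_D (7/(x^2 + y^2 + 1)) dA = ∫_{0}^{π/2} ∫_{0}^{7} (7/(r^2 + 1)) · r dr dθ.

Inner integral (in r): ∫_{0}^{7} (7/(r^2 + 1)) · r dr = 7log(50)/2.

Outer integral (in θ): ∫_{0}^{π/2} (7log(50)/2) dθ = 7π log(50)/4.

Therefore ∬_D (7/(x^2 + y^2 + 1)) dA = 7π log(50)/4.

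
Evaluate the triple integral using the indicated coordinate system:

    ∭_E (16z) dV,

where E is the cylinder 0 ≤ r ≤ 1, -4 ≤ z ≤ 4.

In cylindrical coordinates, x = r cos(θ), y = r sin(θ), z = z, and dV = r dr dθ dz.

The integrand becomes 16z, so

    ∭_E (16z) dV = ∫_{0}^{2π} ∫_{0}^{1} ∫_{-4}^{4} (16z) · r dz dr dθ.

Inner (z): 0.
Middle (r from 0 to 1): 0.
Outer (θ): 0.

Therefore the triple integral equals 0.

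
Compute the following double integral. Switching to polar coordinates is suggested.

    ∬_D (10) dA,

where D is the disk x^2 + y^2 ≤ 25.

The region D is 0 ≤ r ≤ 5, 0 ≤ θ ≤ 2π in polar coordinates, where x = r cos(θ), y = r sin(θ), and dA = r dr dθ.

Under the substitution, the integrand becomes 10, so

    ∬_D (10) dA = ∫_{0}^{2π} ∫_{0}^{5} (10) · r dr dθ.

Inner integral (in r): ∫_{0}^{5} (10) · r dr = 125.

Outer integral (in θ): ∫_{0}^{2π} (125) dθ = 250π.

Therefore ∬_D (10) dA = 250π.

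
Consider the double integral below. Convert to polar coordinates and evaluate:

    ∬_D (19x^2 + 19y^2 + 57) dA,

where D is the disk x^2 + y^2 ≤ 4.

The region D is 0 ≤ r ≤ 2, 0 ≤ θ ≤ 2π in polar coordinates, where x = r cos(θ), y = r sin(θ), and dA = r dr dθ.

Under the substitution, the integrand becomes 19r^2 + 57, so

    ∬_D (19x^2 + 19y^2 + 57) dA = ∫_{0}^{2π} ∫_{0}^{2} (19r^2 + 57) · r dr dθ.

Inner integral (in r): ∫_{0}^{2} (19r^2 + 57) · r dr = 190.

Outer integral (in θ): ∫_{0}^{2π} (190) dθ = 380π.

Therefore ∬_D (19x^2 + 19y^2 + 57) dA = 380π.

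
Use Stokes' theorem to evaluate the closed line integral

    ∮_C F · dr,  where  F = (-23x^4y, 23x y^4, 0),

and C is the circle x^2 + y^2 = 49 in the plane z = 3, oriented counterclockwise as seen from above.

Let S be the flat disk x^2 + y^2 ≤ 49 in the plane z = 3, with upward unit normal n̂ = ẑ. By Stokes' theorem,

    ∮_C F · dr = ∬_S (∇ × F) · n̂ dS = ∬_D (curl F)_z dA,

where D is the disk x^2 + y^2 ≤ 49.

Compute the curl of F = (-23x^4y, 23x y^4, 0):
    (∇ × F)_x = ∂F_z/∂y - ∂F_y/∂z = 0,
    (∇ × F)_y = ∂F_x/∂z - ∂F_z/∂x = 0,
    (∇ × F)_z = ∂F_y/∂x - ∂F_x/∂y = 23x^4 + 23y^4.

On z = 3, (curl F)_z = 23x^4 + 23y^4.

Convert to polar (x = r cos θ, y = r sin θ, dA = r dr dθ); the integrand becomes 23r^4(sin(θ)^4 + cos(θ)^4), so

    ∬_D (curl F)_z dA = ∫_0^{2π} ∫_0^{7} (23r^4(sin(θ)^4 + cos(θ)^4)) · r dr dθ.

Inner (r from 0 to 7): 2705927sin(θ)^4/6 + 2705927cos(θ)^4/6.
Outer (θ from 0 to 2π): 2705927π/4.

Therefore ∮_C F · dr = 2705927π/4.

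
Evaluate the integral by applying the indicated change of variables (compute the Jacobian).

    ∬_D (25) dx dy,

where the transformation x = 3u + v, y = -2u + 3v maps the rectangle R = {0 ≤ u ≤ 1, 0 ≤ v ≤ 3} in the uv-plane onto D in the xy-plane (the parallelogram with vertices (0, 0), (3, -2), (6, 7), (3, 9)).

Compute the Jacobian determinant of (x, y) with respect to (u, v):

    ∂(x,y)/∂(u,v) = | 3  1 | = (3)(3) - (1)(-2) = 11.
                   | -2  3 |

Its absolute value is |J| = 11 (the area scaling factor).

Substituting x = 3u + v, y = -2u + 3v into the integrand,

    25 → 25,

so the integral becomes

    ∬_R (25) · |J| du dv = ∫_0^1 ∫_0^3 (275) dv du.

Inner (v): 825.
Outer (u): 825.

Therefore ∬_D (25) dx dy = 825.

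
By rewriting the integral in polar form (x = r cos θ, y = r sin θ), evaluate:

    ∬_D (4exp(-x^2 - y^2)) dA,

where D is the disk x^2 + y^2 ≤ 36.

The region D is 0 ≤ r ≤ 6, 0 ≤ θ ≤ 2π in polar coordinates, where x = r cos(θ), y = r sin(θ), and dA = r dr dθ.

Under the substitution, the integrand becomes 4exp(-r^2), so

    ∬_D (4exp(-x^2 - y^2)) dA = ∫_{0}^{2π} ∫_{0}^{6} (4exp(-r^2)) · r dr dθ.

Inner integral (in r): ∫_{0}^{6} (4exp(-r^2)) · r dr = 2 - 2exp(-36).

Outer integral (in θ): ∫_{0}^{2π} (2 - 2exp(-36)) dθ = -4π exp(-36) + 4π.

Therefore ∬_D (4exp(-x^2 - y^2)) dA = -4π exp(-36) + 4π.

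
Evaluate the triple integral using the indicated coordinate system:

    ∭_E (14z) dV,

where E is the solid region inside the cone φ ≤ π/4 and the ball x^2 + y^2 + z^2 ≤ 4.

In spherical coordinates, x = ρ sin(φ) cos(θ), y = ρ sin(φ) sin(θ), z = ρ cos(φ), and dV = ρ^2 sin(φ) dρ dφ dθ.

The integrand becomes 14ρ cos(φ), so

    ∭_E (14z) dV = ∫_{0}^{2π} ∫_{0}^{π/4} ∫_{0}^{2} (14ρ cos(φ)) · ρ^2 sin(φ) dρ dφ dθ.

Inner (ρ): 28sin(2φ).
Middle (φ): 14.
Outer (θ): 28π.

Therefore the triple integral equals 28π.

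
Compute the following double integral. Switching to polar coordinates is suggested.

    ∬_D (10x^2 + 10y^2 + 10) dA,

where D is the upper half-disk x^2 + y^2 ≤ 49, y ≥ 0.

The region D is 0 ≤ r ≤ 7, 0 ≤ θ ≤ π in polar coordinates, where x = r cos(θ), y = r sin(θ), and dA = r dr dθ.

Under the substitution, the integrand becomes 10r^2 + 10, so

    ∬_D (10x^2 + 10y^2 + 10) dA = ∫_{0}^{π} ∫_{0}^{7} (10r^2 + 10) · r dr dθ.

Inner integral (in r): ∫_{0}^{7} (10r^2 + 10) · r dr = 12495/2.

Outer integral (in θ): ∫_{0}^{π} (12495/2) dθ = 12495π/2.

Therefore ∬_D (10x^2 + 10y^2 + 10) dA = 12495π/2.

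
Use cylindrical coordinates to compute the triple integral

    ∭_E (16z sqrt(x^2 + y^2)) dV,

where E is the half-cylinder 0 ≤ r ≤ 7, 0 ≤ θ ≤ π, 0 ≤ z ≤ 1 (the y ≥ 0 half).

In cylindrical coordinates, x = r cos(θ), y = r sin(θ), z = z, and dV = r dr dθ dz.

The integrand becomes 16r z, so

    ∭_E (16z sqrt(x^2 + y^2)) dV = ∫_{0}^{π} ∫_{0}^{7} ∫_{0}^{1} (16r z) · r dz dr dθ.

Inner (z): 8r^2.
Middle (r from 0 to 7): 2744/3.
Outer (θ): 2744π/3.

Therefore the triple integral equals 2744π/3.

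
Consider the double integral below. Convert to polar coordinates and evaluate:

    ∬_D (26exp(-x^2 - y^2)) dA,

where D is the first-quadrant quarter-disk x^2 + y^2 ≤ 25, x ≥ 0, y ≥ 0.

The region D is 0 ≤ r ≤ 5, 0 ≤ θ ≤ π/2 in polar coordinates, where x = r cos(θ), y = r sin(θ), and dA = r dr dθ.

Under the substitution, the integrand becomes 26exp(-r^2), so

    ∬_D (26exp(-x^2 - y^2)) dA = ∫_{0}^{π/2} ∫_{0}^{5} (26exp(-r^2)) · r dr dθ.

Inner integral (in r): ∫_{0}^{5} (26exp(-r^2)) · r dr = 13 - 13exp(-25).

Outer integral (in θ): ∫_{0}^{π/2} (13 - 13exp(-25)) dθ = -13π (1 - exp(25))exp(-25)/2.

Therefore ∬_D (26exp(-x^2 - y^2)) dA = -13π (1 - exp(25))exp(-25)/2.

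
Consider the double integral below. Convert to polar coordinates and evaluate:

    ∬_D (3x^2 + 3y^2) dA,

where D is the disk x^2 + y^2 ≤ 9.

The region D is 0 ≤ r ≤ 3, 0 ≤ θ ≤ 2π in polar coordinates, where x = r cos(θ), y = r sin(θ), and dA = r dr dθ.

Under the substitution, the integrand becomes 3r^2, so

    ∬_D (3x^2 + 3y^2) dA = ∫_{0}^{2π} ∫_{0}^{3} (3r^2) · r dr dθ.

Inner integral (in r): ∫_{0}^{3} (3r^2) · r dr = 243/4.

Outer integral (in θ): ∫_{0}^{2π} (243/4) dθ = 243π/2.

Therefore ∬_D (3x^2 + 3y^2) dA = 243π/2.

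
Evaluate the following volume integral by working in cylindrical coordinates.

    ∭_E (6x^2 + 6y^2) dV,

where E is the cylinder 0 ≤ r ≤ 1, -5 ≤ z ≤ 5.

In cylindrical coordinates, x = r cos(θ), y = r sin(θ), z = z, and dV = r dr dθ dz.

The integrand becomes 6r^2, so

    ∭_E (6x^2 + 6y^2) dV = ∫_{0}^{2π} ∫_{0}^{1} ∫_{-5}^{5} (6r^2) · r dz dr dθ.

Inner (z): 60r^3.
Middle (r from 0 to 1): 15.
Outer (θ): 30π.

Therefore the triple integral equals 30π.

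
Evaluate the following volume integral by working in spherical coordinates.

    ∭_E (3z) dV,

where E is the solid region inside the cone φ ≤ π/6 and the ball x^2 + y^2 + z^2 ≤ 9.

In spherical coordinates, x = ρ sin(φ) cos(θ), y = ρ sin(φ) sin(θ), z = ρ cos(φ), and dV = ρ^2 sin(φ) dρ dφ dθ.

The integrand becomes 3ρ cos(φ), so

    ∭_E (3z) dV = ∫_{0}^{2π} ∫_{0}^{π/6} ∫_{0}^{3} (3ρ cos(φ)) · ρ^2 sin(φ) dρ dφ dθ.

Inner (ρ): 243sin(2φ)/8.
Middle (φ): 243/32.
Outer (θ): 243π/16.

Therefore the triple integral equals 243π/16.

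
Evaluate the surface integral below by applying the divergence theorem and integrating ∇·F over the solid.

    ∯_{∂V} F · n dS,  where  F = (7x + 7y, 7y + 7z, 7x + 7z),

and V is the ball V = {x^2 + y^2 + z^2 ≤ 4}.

By the divergence theorem,

    ∯_{∂V} F · n dS = ∭_V (∇ · F) dV.

Compute the divergence:
    ∇ · F = ∂F_x/∂x + ∂F_y/∂y + ∂F_z/∂z = 7 + 7 + 7 = 21.

In spherical coordinates, x = ρ sin(φ) cos(θ), y = ρ sin(φ) sin(θ), z = ρ cos(φ), dV = ρ^2 sin(φ) dρ dφ dθ, with 0 ≤ ρ ≤ 2, 0 ≤ φ ≤ π, 0 ≤ θ ≤ 2π.

The integrand, after substitution and multiplying by the volume element, becomes (21) · ρ^2 sin(φ), so

    ∭_V (∇·F) dV = ∫_0^{2π} ∫_0^{π} ∫_0^{2} (21) · ρ^2 sin(φ) dρ dφ dθ.

Inner (ρ from 0 to 2): 56sin(φ).
Middle (φ from 0 to π): 112.
Outer (θ from 0 to 2π): 224π.

Therefore ∯_{∂V} F · n dS = 224π.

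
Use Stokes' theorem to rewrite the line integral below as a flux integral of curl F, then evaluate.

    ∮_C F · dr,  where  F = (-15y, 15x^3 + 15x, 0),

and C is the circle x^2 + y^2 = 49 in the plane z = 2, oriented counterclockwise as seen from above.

Let S be the flat disk x^2 + y^2 ≤ 49 in the plane z = 2, with upward unit normal n̂ = ẑ. By Stokes' theorem,

    ∮_C F · dr = ∬_S (∇ × F) · n̂ dS = ∬_D (curl F)_z dA,

where D is the disk x^2 + y^2 ≤ 49.

Compute the curl of F = (-15y, 15x^3 + 15x, 0):
    (∇ × F)_x = ∂F_z/∂y - ∂F_y/∂z = 0,
    (∇ × F)_y = ∂F_x/∂z - ∂F_z/∂x = 0,
    (∇ × F)_z = ∂F_y/∂x - ∂F_x/∂y = 45x^2 + 30.

On z = 2, (curl F)_z = 45x^2 + 30.

Convert to polar (x = r cos θ, y = r sin θ, dA = r dr dθ); the integrand becomes 45r^2cos(θ)^2 + 30, so

    ∬_D (curl F)_z dA = ∫_0^{2π} ∫_0^{7} (45r^2cos(θ)^2 + 30) · r dr dθ.

Inner (r from 0 to 7): 108045cos(θ)^2/4 + 735.
Outer (θ from 0 to 2π): 113925π/4.

Therefore ∮_C F · dr = 113925π/4.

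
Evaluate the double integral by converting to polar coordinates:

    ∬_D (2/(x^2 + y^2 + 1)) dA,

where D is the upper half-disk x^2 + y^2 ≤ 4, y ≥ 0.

The region D is 0 ≤ r ≤ 2, 0 ≤ θ ≤ π in polar coordinates, where x = r cos(θ), y = r sin(θ), and dA = r dr dθ.

Under the substitution, the integrand becomes 2/(r^2 + 1), so

    ∬_D (2/(x^2 + y^2 + 1)) dA = ∫_{0}^{π} ∫_{0}^{2} (2/(r^2 + 1)) · r dr dθ.

Inner integral (in r): ∫_{0}^{2} (2/(r^2 + 1)) · r dr = log(5).

Outer integral (in θ): ∫_{0}^{π} (log(5)) dθ = π log(5).

Therefore ∬_D (2/(x^2 + y^2 + 1)) dA = π log(5).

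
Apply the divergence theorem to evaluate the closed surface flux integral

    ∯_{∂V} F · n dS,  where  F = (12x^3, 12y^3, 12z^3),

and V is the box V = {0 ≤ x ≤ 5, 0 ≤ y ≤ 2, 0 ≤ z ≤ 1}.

By the divergence theorem,

    ∯_{∂V} F · n dS = ∭_V (∇ · F) dV.

Compute the divergence:
    ∇ · F = ∂F_x/∂x + ∂F_y/∂y + ∂F_z/∂z = 36x^2 + 36y^2 + 36z^2.

V is a rectangular box, so dV = dx dy dz with 0 ≤ x ≤ 5, 0 ≤ y ≤ 2, 0 ≤ z ≤ 1.

Integrate (36x^2 + 36y^2 + 36z^2) over V as an iterated integral:

    ∭_V (∇·F) dV = ∫_0^{5} ∫_0^{2} ∫_0^{1} (36x^2 + 36y^2 + 36z^2) dz dy dx.

Inner (z from 0 to 1): 36x^2 + 36y^2 + 12.
Middle (y from 0 to 2): 72x^2 + 120.
Outer (x from 0 to 5): 3600.

Therefore ∯_{∂V} F · n dS = 3600.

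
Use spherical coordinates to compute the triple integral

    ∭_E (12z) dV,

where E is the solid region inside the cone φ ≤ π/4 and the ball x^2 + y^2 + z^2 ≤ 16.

In spherical coordinates, x = ρ sin(φ) cos(θ), y = ρ sin(φ) sin(θ), z = ρ cos(φ), and dV = ρ^2 sin(φ) dρ dφ dθ.

The integrand becomes 12ρ cos(φ), so

    ∭_E (12z) dV = ∫_{0}^{2π} ∫_{0}^{π/4} ∫_{0}^{4} (12ρ cos(φ)) · ρ^2 sin(φ) dρ dφ dθ.

Inner (ρ): 384sin(2φ).
Middle (φ): 192.
Outer (θ): 384π.

Therefore the triple integral equals 384π.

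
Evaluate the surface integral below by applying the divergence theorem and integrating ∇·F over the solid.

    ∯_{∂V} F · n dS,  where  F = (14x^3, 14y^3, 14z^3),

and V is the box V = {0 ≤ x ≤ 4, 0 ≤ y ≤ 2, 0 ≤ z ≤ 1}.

By the divergence theorem,

    ∯_{∂V} F · n dS = ∭_V (∇ · F) dV.

Compute the divergence:
    ∇ · F = ∂F_x/∂x + ∂F_y/∂y + ∂F_z/∂z = 42x^2 + 42y^2 + 42z^2.

V is a rectangular box, so dV = dx dy dz with 0 ≤ x ≤ 4, 0 ≤ y ≤ 2, 0 ≤ z ≤ 1.

Integrate (42x^2 + 42y^2 + 42z^2) over V as an iterated integral:

    ∭_V (∇·F) dV = ∫_0^{4} ∫_0^{2} ∫_0^{1} (42x^2 + 42y^2 + 42z^2) dz dy dx.

Inner (z from 0 to 1): 42x^2 + 42y^2 + 14.
Middle (y from 0 to 2): 84x^2 + 140.
Outer (x from 0 to 4): 2352.

Therefore ∯_{∂V} F · n dS = 2352.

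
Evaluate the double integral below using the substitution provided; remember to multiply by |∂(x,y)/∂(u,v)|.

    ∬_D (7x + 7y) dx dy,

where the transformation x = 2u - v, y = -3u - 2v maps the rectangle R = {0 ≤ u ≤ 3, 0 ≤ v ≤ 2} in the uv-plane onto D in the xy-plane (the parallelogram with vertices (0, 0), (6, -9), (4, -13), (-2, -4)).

Compute the Jacobian determinant of (x, y) with respect to (u, v):

    ∂(x,y)/∂(u,v) = | 2  -1 | = (2)(-2) - (-1)(-3) = -7.
                   | -3  -2 |

Its absolute value is |J| = 7 (the area scaling factor).

Substituting x = 2u - v, y = -3u - 2v into the integrand,

    7x + 7y → -7u - 21v,

so the integral becomes

    ∬_R (-7u - 21v) · |J| du dv = ∫_0^3 ∫_0^2 (-49u - 147v) dv du.

Inner (v): -98u - 294.
Outer (u): -1323.

Therefore ∬_D (7x + 7y) dx dy = -1323.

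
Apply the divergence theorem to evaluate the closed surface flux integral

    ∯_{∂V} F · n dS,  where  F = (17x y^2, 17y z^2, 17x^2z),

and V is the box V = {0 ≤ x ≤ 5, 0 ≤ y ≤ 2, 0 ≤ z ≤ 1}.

By the divergence theorem,

    ∯_{∂V} F · n dS = ∭_V (∇ · F) dV.

Compute the divergence:
    ∇ · F = ∂F_x/∂x + ∂F_y/∂y + ∂F_z/∂z = 17y^2 + 17z^2 + 17x^2 = 17x^2 + 17y^2 + 17z^2.

V is a rectangular box, so dV = dx dy dz with 0 ≤ x ≤ 5, 0 ≤ y ≤ 2, 0 ≤ z ≤ 1.

Integrate (17x^2 + 17y^2 + 17z^2) over V as an iterated integral:

    ∭_V (∇·F) dV = ∫_0^{5} ∫_0^{2} ∫_0^{1} (17x^2 + 17y^2 + 17z^2) dz dy dx.

Inner (z from 0 to 1): 17x^2 + 17y^2 + 17/3.
Middle (y from 0 to 2): 34x^2 + 170/3.
Outer (x from 0 to 5): 1700.

Therefore ∯_{∂V} F · n dS = 1700.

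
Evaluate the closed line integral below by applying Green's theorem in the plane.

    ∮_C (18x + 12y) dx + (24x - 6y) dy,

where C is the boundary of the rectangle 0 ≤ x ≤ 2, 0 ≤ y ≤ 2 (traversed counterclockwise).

Green's theorem converts the closed line integral into a double integral over the enclosed region D:

    ∮_C P dx + Q dy = ∬_D (∂Q/∂x - ∂P/∂y) dA.

Here P = 18x + 12y, Q = 24x - 6y, so

    ∂Q/∂x = 24,    ∂P/∂y = 12,
    ∂Q/∂x - ∂P/∂y = 12.

D is the region 0 ≤ x ≤ 2, 0 ≤ y ≤ 2. Evaluating the double integral:

    ∬_D (12) dA = ∫_0^{2} ∫_0^{2} (12) dy dx.

Inner (y from 0 to 2): 24.
Outer (x from 0 to 2): 48.

Therefore ∮_C P dx + Q dy = 48.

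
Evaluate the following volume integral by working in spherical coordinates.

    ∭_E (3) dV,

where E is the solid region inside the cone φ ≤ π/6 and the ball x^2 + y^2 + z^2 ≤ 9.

In spherical coordinates, x = ρ sin(φ) cos(θ), y = ρ sin(φ) sin(θ), z = ρ cos(φ), and dV = ρ^2 sin(φ) dρ dφ dθ.

The integrand becomes 3, so

    ∭_E (3) dV = ∫_{0}^{2π} ∫_{0}^{π/6} ∫_{0}^{3} (3) · ρ^2 sin(φ) dρ dφ dθ.

Inner (ρ): 27sin(φ).
Middle (φ): 27 - 27sqrt(3)/2.
Outer (θ): 27π (2 - sqrt(3)).

Therefore the triple integral equals 27π (2 - sqrt(3)).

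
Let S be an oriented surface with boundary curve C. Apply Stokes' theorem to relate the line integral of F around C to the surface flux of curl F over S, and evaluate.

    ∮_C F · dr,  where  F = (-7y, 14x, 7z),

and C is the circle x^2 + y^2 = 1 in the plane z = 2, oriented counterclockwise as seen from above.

Let S be the flat disk x^2 + y^2 ≤ 1 in the plane z = 2, with upward unit normal n̂ = ẑ. By Stokes' theorem,

    ∮_C F · dr = ∬_S (∇ × F) · n̂ dS = ∬_D (curl F)_z dA,

where D is the disk x^2 + y^2 ≤ 1.

Compute the curl of F = (-7y, 14x, 7z):
    (∇ × F)_x = ∂F_z/∂y - ∂F_y/∂z = 0,
    (∇ × F)_y = ∂F_x/∂z - ∂F_z/∂x = 0,
    (∇ × F)_z = ∂F_y/∂x - ∂F_x/∂y = 21.

On z = 2, (curl F)_z = 21.

Convert to polar (x = r cos θ, y = r sin θ, dA = r dr dθ); the integrand becomes 21, so

    ∬_D (curl F)_z dA = ∫_0^{2π} ∫_0^{1} (21) · r dr dθ.

Inner (r from 0 to 1): 21/2.
Outer (θ from 0 to 2π): 21π.

Therefore ∮_C F · dr = 21π.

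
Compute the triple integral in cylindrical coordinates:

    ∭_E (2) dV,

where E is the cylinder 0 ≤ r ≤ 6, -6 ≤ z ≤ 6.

In cylindrical coordinates, x = r cos(θ), y = r sin(θ), z = z, and dV = r dr dθ dz.

The integrand becomes 2, so

    ∭_E (2) dV = ∫_{0}^{2π} ∫_{0}^{6} ∫_{-6}^{6} (2) · r dz dr dθ.

Inner (z): 24r.
Middle (r from 0 to 6): 432.
Outer (θ): 864π.

Therefore the triple integral equals 864π.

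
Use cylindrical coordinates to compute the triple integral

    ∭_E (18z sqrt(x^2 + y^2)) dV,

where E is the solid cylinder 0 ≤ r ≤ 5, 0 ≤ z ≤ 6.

In cylindrical coordinates, x = r cos(θ), y = r sin(θ), z = z, and dV = r dr dθ dz.

The integrand becomes 18r z, so

    ∭_E (18z sqrt(x^2 + y^2)) dV = ∫_{0}^{2π} ∫_{0}^{5} ∫_{0}^{6} (18r z) · r dz dr dθ.

Inner (z): 324r^2.
Middle (r from 0 to 5): 13500.
Outer (θ): 27000π.

Therefore the triple integral equals 27000π.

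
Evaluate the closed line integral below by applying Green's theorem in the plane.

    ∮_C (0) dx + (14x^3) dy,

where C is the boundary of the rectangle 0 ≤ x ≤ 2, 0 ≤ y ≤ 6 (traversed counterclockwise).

Green's theorem converts the closed line integral into a double integral over the enclosed region D:

    ∮_C P dx + Q dy = ∬_D (∂Q/∂x - ∂P/∂y) dA.

Here P = 0, Q = 14x^3, so

    ∂Q/∂x = 42x^2,    ∂P/∂y = 0,
    ∂Q/∂x - ∂P/∂y = 42x^2.

D is the region 0 ≤ x ≤ 2, 0 ≤ y ≤ 6. Evaluating the double integral:

    ∬_D (42x^2) dA = ∫_0^{2} ∫_0^{6} (42x^2) dy dx.

Inner (y from 0 to 6): 252x^2.
Outer (x from 0 to 2): 672.

Therefore ∮_C P dx + Q dy = 672.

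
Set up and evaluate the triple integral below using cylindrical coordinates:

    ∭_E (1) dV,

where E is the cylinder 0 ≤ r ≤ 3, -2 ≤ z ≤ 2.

In cylindrical coordinates, x = r cos(θ), y = r sin(θ), z = z, and dV = r dr dθ dz.

The integrand becomes 1, so

    ∭_E (1) dV = ∫_{0}^{2π} ∫_{0}^{3} ∫_{-2}^{2} (1) · r dz dr dθ.

Inner (z): 4r.
Middle (r from 0 to 3): 18.
Outer (θ): 36π.

Therefore the triple integral equals 36π.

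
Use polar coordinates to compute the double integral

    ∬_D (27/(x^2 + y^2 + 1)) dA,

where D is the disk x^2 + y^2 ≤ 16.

The region D is 0 ≤ r ≤ 4, 0 ≤ θ ≤ 2π in polar coordinates, where x = r cos(θ), y = r sin(θ), and dA = r dr dθ.

Under the substitution, the integrand becomes 27/(r^2 + 1), so

    ∬_D (27/(x^2 + y^2 + 1)) dA = ∫_{0}^{2π} ∫_{0}^{4} (27/(r^2 + 1)) · r dr dθ.

Inner integral (in r): ∫_{0}^{4} (27/(r^2 + 1)) · r dr = 27log(17)/2.

Outer integral (in θ): ∫_{0}^{2π} (27log(17)/2) dθ = 27π log(17).

Therefore ∬_D (27/(x^2 + y^2 + 1)) dA = 27π log(17).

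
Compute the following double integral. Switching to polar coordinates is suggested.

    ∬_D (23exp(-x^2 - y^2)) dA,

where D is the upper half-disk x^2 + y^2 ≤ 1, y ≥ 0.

The region D is 0 ≤ r ≤ 1, 0 ≤ θ ≤ π in polar coordinates, where x = r cos(θ), y = r sin(θ), and dA = r dr dθ.

Under the substitution, the integrand becomes 23exp(-r^2), so

    ∬_D (23exp(-x^2 - y^2)) dA = ∫_{0}^{π} ∫_{0}^{1} (23exp(-r^2)) · r dr dθ.

Inner integral (in r): ∫_{0}^{1} (23exp(-r^2)) · r dr = 23/2 - 23exp(-1)/2.

Outer integral (in θ): ∫_{0}^{π} (23/2 - 23exp(-1)/2) dθ = -23π (1 - e)exp(-1)/2.

Therefore ∬_D (23exp(-x^2 - y^2)) dA = -23π (1 - e)exp(-1)/2.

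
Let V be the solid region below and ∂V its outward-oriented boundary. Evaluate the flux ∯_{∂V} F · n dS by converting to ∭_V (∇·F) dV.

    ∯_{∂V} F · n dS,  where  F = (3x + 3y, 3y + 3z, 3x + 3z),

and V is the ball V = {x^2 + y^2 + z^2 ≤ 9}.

By the divergence theorem,

    ∯_{∂V} F · n dS = ∭_V (∇ · F) dV.

Compute the divergence:
    ∇ · F = ∂F_x/∂x + ∂F_y/∂y + ∂F_z/∂z = 3 + 3 + 3 = 9.

In spherical coordinates, x = ρ sin(φ) cos(θ), y = ρ sin(φ) sin(θ), z = ρ cos(φ), dV = ρ^2 sin(φ) dρ dφ dθ, with 0 ≤ ρ ≤ 3, 0 ≤ φ ≤ π, 0 ≤ θ ≤ 2π.

The integrand, after substitution and multiplying by the volume element, becomes (9) · ρ^2 sin(φ), so

    ∭_V (∇·F) dV = ∫_0^{2π} ∫_0^{π} ∫_0^{3} (9) · ρ^2 sin(φ) dρ dφ dθ.

Inner (ρ from 0 to 3): 81sin(φ).
Middle (φ from 0 to π): 162.
Outer (θ from 0 to 2π): 324π.

Therefore ∯_{∂V} F · n dS = 324π.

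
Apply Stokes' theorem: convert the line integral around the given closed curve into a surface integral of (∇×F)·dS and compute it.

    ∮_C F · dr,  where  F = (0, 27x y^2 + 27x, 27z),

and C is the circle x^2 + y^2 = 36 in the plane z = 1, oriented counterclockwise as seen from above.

Let S be the flat disk x^2 + y^2 ≤ 36 in the plane z = 1, with upward unit normal n̂ = ẑ. By Stokes' theorem,

    ∮_C F · dr = ∬_S (∇ × F) · n̂ dS = ∬_D (curl F)_z dA,

where D is the disk x^2 + y^2 ≤ 36.

Compute the curl of F = (0, 27x y^2 + 27x, 27z):
    (∇ × F)_x = ∂F_z/∂y - ∂F_y/∂z = 0,
    (∇ × F)_y = ∂F_x/∂z - ∂F_z/∂x = 0,
    (∇ × F)_z = ∂F_y/∂x - ∂F_x/∂y = 27y^2 + 27.

On z = 1, (curl F)_z = 27y^2 + 27.

Convert to polar (x = r cos θ, y = r sin θ, dA = r dr dθ); the integrand becomes 27r^2sin(θ)^2 + 27, so

    ∬_D (curl F)_z dA = ∫_0^{2π} ∫_0^{6} (27r^2sin(θ)^2 + 27) · r dr dθ.

Inner (r from 0 to 6): 8748sin(θ)^2 + 486.
Outer (θ from 0 to 2π): 9720π.

Therefore ∮_C F · dr = 9720π.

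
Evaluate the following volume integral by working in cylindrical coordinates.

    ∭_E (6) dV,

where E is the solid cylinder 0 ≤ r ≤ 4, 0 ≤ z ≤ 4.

In cylindrical coordinates, x = r cos(θ), y = r sin(θ), z = z, and dV = r dr dθ dz.

The integrand becomes 6, so

    ∭_E (6) dV = ∫_{0}^{2π} ∫_{0}^{4} ∫_{0}^{4} (6) · r dz dr dθ.

Inner (z): 24r.
Middle (r from 0 to 4): 192.
Outer (θ): 384π.

Therefore the triple integral equals 384π.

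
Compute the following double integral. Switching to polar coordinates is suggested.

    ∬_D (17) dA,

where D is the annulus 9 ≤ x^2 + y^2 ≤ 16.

The region D is 3 ≤ r ≤ 4, 0 ≤ θ ≤ 2π in polar coordinates, where x = r cos(θ), y = r sin(θ), and dA = r dr dθ.

Under the substitution, the integrand becomes 17, so

    ∬_D (17) dA = ∫_{0}^{2π} ∫_{3}^{4} (17) · r dr dθ.

Inner integral (in r): ∫_{3}^{4} (17) · r dr = 119/2.

Outer integral (in θ): ∫_{0}^{2π} (119/2) dθ = 119π.

Therefore ∬_D (17) dA = 119π.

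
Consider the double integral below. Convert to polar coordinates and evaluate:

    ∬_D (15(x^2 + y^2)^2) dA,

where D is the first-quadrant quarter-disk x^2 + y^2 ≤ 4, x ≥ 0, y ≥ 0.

The region D is 0 ≤ r ≤ 2, 0 ≤ θ ≤ π/2 in polar coordinates, where x = r cos(θ), y = r sin(θ), and dA = r dr dθ.

Under the substitution, the integrand becomes 15r^4, so

    ∬_D (15(x^2 + y^2)^2) dA = ∫_{0}^{π/2} ∫_{0}^{2} (15r^4) · r dr dθ.

Inner integral (in r): ∫_{0}^{2} (15r^4) · r dr = 160.

Outer integral (in θ): ∫_{0}^{π/2} (160) dθ = 80π.

Therefore ∬_D (15(x^2 + y^2)^2) dA = 80π.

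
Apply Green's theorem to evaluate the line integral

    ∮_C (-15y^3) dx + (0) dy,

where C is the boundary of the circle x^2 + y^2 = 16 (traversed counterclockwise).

Green's theorem converts the closed line integral into a double integral over the enclosed region D:

    ∮_C P dx + Q dy = ∬_D (∂Q/∂x - ∂P/∂y) dA.

Here P = -15y^3, Q = 0, so

    ∂Q/∂x = 0,    ∂P/∂y = -45y^2,
    ∂Q/∂x - ∂P/∂y = 45y^2.

D is the region x^2 + y^2 ≤ 16. Evaluating the double integral:

In polar coordinates (x = r cos θ, y = r sin θ, dA = r dr dθ) the integrand becomes 45r^2sin(θ)^2, so

    ∬_D (45y^2) dA = ∫_0^{2π} ∫_0^{4} (45r^2sin(θ)^2) · r dr dθ.

Inner (r from 0 to 4): 2880sin(θ)^2.
Outer (θ from 0 to 2π): 2880π.

Therefore ∮_C P dx + Q dy = 2880π.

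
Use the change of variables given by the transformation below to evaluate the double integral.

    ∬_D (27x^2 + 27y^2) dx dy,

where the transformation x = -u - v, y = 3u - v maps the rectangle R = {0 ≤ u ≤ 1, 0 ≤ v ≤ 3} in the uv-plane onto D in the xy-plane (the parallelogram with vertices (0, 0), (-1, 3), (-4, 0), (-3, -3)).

Compute the Jacobian determinant of (x, y) with respect to (u, v):

    ∂(x,y)/∂(u,v) = | -1  -1 | = (-1)(-1) - (-1)(3) = 4.
                   | 3  -1 |

Its absolute value is |J| = 4 (the area scaling factor).

Substituting x = -u - v, y = 3u - v into the integrand,

    27x^2 + 27y^2 → 270u^2 - 108u v + 54v^2,

so the integral becomes

    ∬_R (270u^2 - 108u v + 54v^2) · |J| du dv = ∫_0^1 ∫_0^3 (1080u^2 - 432u v + 216v^2) dv du.

Inner (v): 3240u^2 - 1944u + 1944.
Outer (u): 2052.

Therefore ∬_D (27x^2 + 27y^2) dx dy = 2052.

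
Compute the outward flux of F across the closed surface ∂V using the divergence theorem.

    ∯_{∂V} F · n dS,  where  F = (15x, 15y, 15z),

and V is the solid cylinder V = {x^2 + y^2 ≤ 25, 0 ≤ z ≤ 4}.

By the divergence theorem,

    ∯_{∂V} F · n dS = ∭_V (∇ · F) dV.

Compute the divergence:
    ∇ · F = ∂F_x/∂x + ∂F_y/∂y + ∂F_z/∂z = 15 + 15 + 15 = 45.

In cylindrical coordinates, x = r cos(θ), y = r sin(θ), z = z, dV = r dr dθ dz, with 0 ≤ r ≤ 5, 0 ≤ θ ≤ 2π, 0 ≤ z ≤ 4.

The integrand, after substitution and multiplying by the volume element, becomes (45) · r, so

    ∭_V (∇·F) dV = ∫_0^{2π} ∫_0^{5} ∫_0^{4} (45) · r dz dr dθ.

Inner (z from 0 to 4): 180r.
Middle (r from 0 to 5): 2250.
Outer (θ from 0 to 2π): 4500π.

Therefore ∯_{∂V} F · n dS = 4500π.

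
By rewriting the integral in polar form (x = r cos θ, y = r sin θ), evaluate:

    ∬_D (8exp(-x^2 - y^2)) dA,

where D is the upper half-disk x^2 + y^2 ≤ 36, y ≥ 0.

The region D is 0 ≤ r ≤ 6, 0 ≤ θ ≤ π in polar coordinates, where x = r cos(θ), y = r sin(θ), and dA = r dr dθ.

Under the substitution, the integrand becomes 8exp(-r^2), so

    ∬_D (8exp(-x^2 - y^2)) dA = ∫_{0}^{π} ∫_{0}^{6} (8exp(-r^2)) · r dr dθ.

Inner integral (in r): ∫_{0}^{6} (8exp(-r^2)) · r dr = 4 - 4exp(-36).

Outer integral (in θ): ∫_{0}^{π} (4 - 4exp(-36)) dθ = -4π exp(-36) + 4π.

Therefore ∬_D (8exp(-x^2 - y^2)) dA = -4π exp(-36) + 4π.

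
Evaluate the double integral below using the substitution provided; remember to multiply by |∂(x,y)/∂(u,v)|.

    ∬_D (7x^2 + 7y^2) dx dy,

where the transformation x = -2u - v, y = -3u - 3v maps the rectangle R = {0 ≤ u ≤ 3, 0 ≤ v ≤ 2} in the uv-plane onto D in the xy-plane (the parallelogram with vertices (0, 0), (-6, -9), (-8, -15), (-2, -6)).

Compute the Jacobian determinant of (x, y) with respect to (u, v):

    ∂(x,y)/∂(u,v) = | -2  -1 | = (-2)(-3) - (-1)(-3) = 3.
                   | -3  -3 |

Its absolute value is |J| = 3 (the area scaling factor).

Substituting x = -2u - v, y = -3u - 3v into the integrand,

    7x^2 + 7y^2 → 91u^2 + 154u v + 70v^2,

so the integral becomes

    ∬_R (91u^2 + 154u v + 70v^2) · |J| du dv = ∫_0^3 ∫_0^2 (273u^2 + 462u v + 210v^2) dv du.

Inner (v): 546u^2 + 924u + 560.
Outer (u): 10752.

Therefore ∬_D (7x^2 + 7y^2) dx dy = 10752.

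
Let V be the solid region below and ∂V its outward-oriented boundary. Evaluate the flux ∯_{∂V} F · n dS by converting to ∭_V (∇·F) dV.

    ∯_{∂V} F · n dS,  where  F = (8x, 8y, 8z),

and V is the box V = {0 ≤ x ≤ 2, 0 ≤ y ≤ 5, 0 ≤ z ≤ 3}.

By the divergence theorem,

    ∯_{∂V} F · n dS = ∭_V (∇ · F) dV.

Compute the divergence:
    ∇ · F = ∂F_x/∂x + ∂F_y/∂y + ∂F_z/∂z = 8 + 8 + 8 = 24.

V is a rectangular box, so dV = dx dy dz with 0 ≤ x ≤ 2, 0 ≤ y ≤ 5, 0 ≤ z ≤ 3.

Integrate (24) over V as an iterated integral:

    ∭_V (∇·F) dV = ∫_0^{2} ∫_0^{5} ∫_0^{3} (24) dz dy dx.

Inner (z from 0 to 3): 72.
Middle (y from 0 to 5): 360.
Outer (x from 0 to 2): 720.

Therefore ∯_{∂V} F · n dS = 720.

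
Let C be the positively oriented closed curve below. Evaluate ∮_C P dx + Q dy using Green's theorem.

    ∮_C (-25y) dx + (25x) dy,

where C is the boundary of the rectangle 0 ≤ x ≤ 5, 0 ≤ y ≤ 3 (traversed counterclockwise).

Green's theorem converts the closed line integral into a double integral over the enclosed region D:

    ∮_C P dx + Q dy = ∬_D (∂Q/∂x - ∂P/∂y) dA.

Here P = -25y, Q = 25x, so

    ∂Q/∂x = 25,    ∂P/∂y = -25,
    ∂Q/∂x - ∂P/∂y = 50.

D is the region 0 ≤ x ≤ 5, 0 ≤ y ≤ 3. Evaluating the double integral:

    ∬_D (50) dA = ∫_0^{5} ∫_0^{3} (50) dy dx.

Inner (y from 0 to 3): 150.
Outer (x from 0 to 5): 750.

Therefore ∮_C P dx + Q dy = 750.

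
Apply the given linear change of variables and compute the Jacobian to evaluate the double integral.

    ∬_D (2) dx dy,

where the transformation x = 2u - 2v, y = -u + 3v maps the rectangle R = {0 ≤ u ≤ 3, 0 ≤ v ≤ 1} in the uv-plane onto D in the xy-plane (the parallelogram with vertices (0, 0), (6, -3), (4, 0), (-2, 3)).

Compute the Jacobian determinant of (x, y) with respect to (u, v):

    ∂(x,y)/∂(u,v) = | 2  -2 | = (2)(3) - (-2)(-1) = 4.
                   | -1  3 |

Its absolute value is |J| = 4 (the area scaling factor).

Substituting x = 2u - 2v, y = -u + 3v into the integrand,

    2 → 2,

so the integral becomes

    ∬_R (2) · |J| du dv = ∫_0^3 ∫_0^1 (8) dv du.

Inner (v): 8.
Outer (u): 24.

Therefore ∬_D (2) dx dy = 24.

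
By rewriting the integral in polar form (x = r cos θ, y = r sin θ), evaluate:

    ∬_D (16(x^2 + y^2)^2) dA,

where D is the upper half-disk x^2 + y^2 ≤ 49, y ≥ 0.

The region D is 0 ≤ r ≤ 7, 0 ≤ θ ≤ π in polar coordinates, where x = r cos(θ), y = r sin(θ), and dA = r dr dθ.

Under the substitution, the integrand becomes 16r^4, so

    ∬_D (16(x^2 + y^2)^2) dA = ∫_{0}^{π} ∫_{0}^{7} (16r^4) · r dr dθ.

Inner integral (in r): ∫_{0}^{7} (16r^4) · r dr = 941192/3.

Outer integral (in θ): ∫_{0}^{π} (941192/3) dθ = 941192π/3.

Therefore ∬_D (16(x^2 + y^2)^2) dA = 941192π/3.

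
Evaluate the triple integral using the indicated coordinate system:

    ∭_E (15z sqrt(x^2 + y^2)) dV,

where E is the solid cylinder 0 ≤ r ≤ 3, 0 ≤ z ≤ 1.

In cylindrical coordinates, x = r cos(θ), y = r sin(θ), z = z, and dV = r dr dθ dz.

The integrand becomes 15r z, so

    ∭_E (15z sqrt(x^2 + y^2)) dV = ∫_{0}^{2π} ∫_{0}^{3} ∫_{0}^{1} (15r z) · r dz dr dθ.

Inner (z): 15r^2/2.
Middle (r from 0 to 3): 135/2.
Outer (θ): 135π.

Therefore the triple integral equals 135π.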